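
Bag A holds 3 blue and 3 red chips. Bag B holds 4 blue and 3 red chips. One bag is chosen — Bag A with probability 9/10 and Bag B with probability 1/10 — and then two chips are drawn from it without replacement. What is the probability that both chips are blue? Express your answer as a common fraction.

73/350

From Bag A: P(both blue) = (3/6)(2/5) = 1/5.
From Bag B: P(both blue) = (4/7)(3/6) = 2/7.
Total probability = (9/10)(1/5) + (1/10)(2/7) = 73/350.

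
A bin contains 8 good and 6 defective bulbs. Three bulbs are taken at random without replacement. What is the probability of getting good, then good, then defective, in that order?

2/13

Chain rule:
P = 8/14 × 7/13 × 6/12 = 336/2184 = 2/13.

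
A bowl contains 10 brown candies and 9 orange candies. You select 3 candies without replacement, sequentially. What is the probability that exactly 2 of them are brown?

One ordering (brown drawn first) has probability 10/19 × 9/18 × 9/17 = 810/5814 = 45/323.
There are C(3,2) = 3 such orderings, each equally likely, so P = 3 × 45/323 = 135/323.

135/323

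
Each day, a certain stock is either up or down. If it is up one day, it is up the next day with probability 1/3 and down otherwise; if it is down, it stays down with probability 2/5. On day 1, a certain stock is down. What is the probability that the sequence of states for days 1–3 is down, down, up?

6/25

Day 1 is given. For each transition, use the conditional probability from the current state:
P(down | down) = 2/5; P(up | down) = 3/5.
P = 2/5 × 3/5 = 6/25.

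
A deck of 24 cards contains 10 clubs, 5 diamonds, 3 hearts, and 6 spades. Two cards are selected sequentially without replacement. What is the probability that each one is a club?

15/92

P(every draw is a club) = 10/24 × 9/23 = 90/552 = 15/92.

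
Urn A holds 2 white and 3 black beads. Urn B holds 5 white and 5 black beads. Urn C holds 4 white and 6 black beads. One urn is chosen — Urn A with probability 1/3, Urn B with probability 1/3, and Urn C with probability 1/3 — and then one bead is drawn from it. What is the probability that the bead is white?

13/30

From Urn A: P(white) = 2/5.
From Urn B: P(white) = 5/10.
From Urn C: P(white) = 4/10.
Total probability = (1/3)(2/5) + (1/3)(5/10) + (1/3)(4/10) = 13/30.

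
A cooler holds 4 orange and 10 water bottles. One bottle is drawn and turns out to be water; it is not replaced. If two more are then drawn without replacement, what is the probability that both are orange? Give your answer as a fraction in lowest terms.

1/13

With the first bottle removed, 4 orange remain out of 13.
P = 4/13 × 3/12 = 12/156 = 1/13.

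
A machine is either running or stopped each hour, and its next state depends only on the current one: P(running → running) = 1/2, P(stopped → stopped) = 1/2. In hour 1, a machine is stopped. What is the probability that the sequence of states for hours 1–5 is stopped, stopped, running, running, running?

1/16

Hour 1 is given. For each transition, use the conditional probability from the current state:
P(stopped | stopped) = 1/2; P(running | stopped) = 1/2; P(running | running) = 1/2; P(running | running) = 1/2.
P = 1/2 × 1/2 × 1/2 × 1/2 = 1/16.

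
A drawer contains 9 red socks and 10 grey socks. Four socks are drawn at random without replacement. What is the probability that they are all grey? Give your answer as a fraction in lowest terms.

35/646

P(all grey) = 10/19 × 9/18 × 8/17 × 7/16 = 5040/93024 = 35/646.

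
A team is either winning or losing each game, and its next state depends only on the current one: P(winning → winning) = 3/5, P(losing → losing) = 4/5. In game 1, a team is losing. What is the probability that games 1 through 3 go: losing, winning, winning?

Game 1 is given. For each transition, use the conditional probability from the current state:
P(winning | losing) = 1/5; P(winning | winning) = 3/5.
P = 1/5 × 3/5 = 3/25.

3/25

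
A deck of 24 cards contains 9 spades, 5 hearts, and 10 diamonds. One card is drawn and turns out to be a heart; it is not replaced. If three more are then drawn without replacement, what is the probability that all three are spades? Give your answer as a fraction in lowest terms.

12/253

After the first draw, 9 of the remaining 23 cards are spades.
P = 9/23 × 8/22 × 7/21 = 504/10626 = 12/253.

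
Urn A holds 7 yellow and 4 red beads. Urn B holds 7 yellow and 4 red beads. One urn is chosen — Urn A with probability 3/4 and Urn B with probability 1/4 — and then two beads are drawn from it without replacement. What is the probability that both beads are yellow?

21/55

From Urn A: P(both yellow) = (7/11)(6/10) = 21/55.
From Urn B: P(both yellow) = (7/11)(6/10) = 21/55.
Total probability = (3/4)(21/55) + (1/4)(21/55) = 21/55.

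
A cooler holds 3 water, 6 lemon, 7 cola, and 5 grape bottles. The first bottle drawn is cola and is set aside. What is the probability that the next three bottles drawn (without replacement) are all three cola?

With the first bottle removed, 6 cola remain out of 20.
P = 6/20 × 5/19 × 4/18 = 120/6840 = 1/57.

1/57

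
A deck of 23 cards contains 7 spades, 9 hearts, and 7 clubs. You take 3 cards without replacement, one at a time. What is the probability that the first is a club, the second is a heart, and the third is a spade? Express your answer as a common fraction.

Each draw changes the counts, so multiply the conditional probabilities along the sequence:
P = 7/23 × 9/22 × 7/21 = 441/10626 = 21/506.

21/506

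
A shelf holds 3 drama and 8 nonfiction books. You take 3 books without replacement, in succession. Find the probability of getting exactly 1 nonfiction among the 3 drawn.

8/55

One ordering (nonfiction drawn first) has probability 8/11 × 3/10 × 2/9 = 48/990 = 8/165.
There are C(3,1) = 3 such orderings, each equally likely, so P = 3 × 8/165 = 8/55.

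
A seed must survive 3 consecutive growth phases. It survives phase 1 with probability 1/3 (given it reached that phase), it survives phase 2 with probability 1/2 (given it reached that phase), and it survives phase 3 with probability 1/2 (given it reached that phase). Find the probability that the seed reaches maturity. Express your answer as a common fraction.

Multiplying along the chain,
P = 1/3 × 1/2 × 1/2 = 1/12.

1/12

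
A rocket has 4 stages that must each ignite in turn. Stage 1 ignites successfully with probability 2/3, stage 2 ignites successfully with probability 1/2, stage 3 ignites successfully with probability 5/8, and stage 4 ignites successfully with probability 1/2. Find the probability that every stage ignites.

5/48

Multiplying along the chain,
P = 2/3 × 1/2 × 5/8 × 1/2 = 10/96 = 5/48.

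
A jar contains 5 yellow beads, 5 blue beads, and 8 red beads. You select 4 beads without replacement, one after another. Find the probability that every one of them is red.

7/306

P(all red) = 8/18 × 7/17 × 6/16 × 5/15 = 1680/73440 = 7/306.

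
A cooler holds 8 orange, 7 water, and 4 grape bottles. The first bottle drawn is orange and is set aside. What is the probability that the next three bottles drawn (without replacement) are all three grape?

With the first bottle removed, 4 grape remain out of 18.
P = 4/18 × 3/17 × 2/16 = 24/4896 = 1/204.

1/204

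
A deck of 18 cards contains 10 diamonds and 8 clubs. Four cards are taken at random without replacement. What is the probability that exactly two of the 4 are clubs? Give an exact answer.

One ordering (clubs drawn first) has probability 8/18 × 7/17 × 10/16 × 9/15 = 5040/73440 = 7/102.
There are C(4,2) = 6 such orderings, each equally likely, so P = 6 × 7/102 = 7/17.

7/17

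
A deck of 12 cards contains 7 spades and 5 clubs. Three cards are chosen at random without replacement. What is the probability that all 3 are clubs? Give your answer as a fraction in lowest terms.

1/22

P = 5/12 × 4/11 × 3/10 = 60/1320 = 1/22.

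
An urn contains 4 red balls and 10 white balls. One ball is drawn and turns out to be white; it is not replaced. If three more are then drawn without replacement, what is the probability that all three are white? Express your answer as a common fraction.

42/143

With the first ball removed, 9 white remain out of 13.
P = 9/13 × 8/12 × 7/11 = 504/1716 = 42/143.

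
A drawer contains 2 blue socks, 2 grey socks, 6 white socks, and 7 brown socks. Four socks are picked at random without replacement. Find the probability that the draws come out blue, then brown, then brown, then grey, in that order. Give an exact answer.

Chain rule:
P = 2/17 × 7/16 × 6/15 × 2/14 = 168/57120 = 1/340.

1/340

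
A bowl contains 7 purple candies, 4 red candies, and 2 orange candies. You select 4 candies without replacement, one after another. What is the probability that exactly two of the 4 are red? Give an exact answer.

216/715

One ordering (red drawn first) has probability 4/13 × 3/12 × 9/11 × 8/10 = 864/17160 = 36/715.
There are C(4,2) = 6 such orderings, each equally likely, so P = 6 × 36/715 = 216/715.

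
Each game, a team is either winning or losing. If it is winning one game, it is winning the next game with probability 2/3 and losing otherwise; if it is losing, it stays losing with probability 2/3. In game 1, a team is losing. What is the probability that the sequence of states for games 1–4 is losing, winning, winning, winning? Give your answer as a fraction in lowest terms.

Game 1 is given. For each transition, use the conditional probability from the current state:
P(winning | losing) = 1/3; P(winning | winning) = 2/3; P(winning | winning) = 2/3.
P = 1/3 × 2/3 × 2/3 = 4/27.

4/27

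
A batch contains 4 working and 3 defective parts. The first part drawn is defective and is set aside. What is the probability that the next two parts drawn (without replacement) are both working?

With the first part removed, 4 working remain out of 6.
P = 4/6 × 3/5 = 12/30 = 2/5.

2/5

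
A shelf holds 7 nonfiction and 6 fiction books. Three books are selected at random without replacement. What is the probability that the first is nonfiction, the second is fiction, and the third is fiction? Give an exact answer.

35/286

Each draw changes the counts, so multiply the conditional probabilities along the sequence:
P = 7/13 × 6/12 × 5/11 = 210/1716 = 35/286.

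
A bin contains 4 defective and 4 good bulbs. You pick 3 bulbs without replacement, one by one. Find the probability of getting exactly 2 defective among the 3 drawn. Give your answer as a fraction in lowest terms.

One ordering (defective drawn first) has probability 4/8 × 3/7 × 4/6 = 48/336 = 1/7.
There are C(3,2) = 3 such orderings, each equally likely, so P = 3 × 1/7 = 3/7.

3/7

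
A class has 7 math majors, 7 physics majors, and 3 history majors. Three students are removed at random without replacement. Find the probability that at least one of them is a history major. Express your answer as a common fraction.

P(no history majors) = 14/17 × 13/16 × 12/15 = 2184/4080 = 91/170.
P(at least one) = 1 − 91/170 = 79/170.

79/170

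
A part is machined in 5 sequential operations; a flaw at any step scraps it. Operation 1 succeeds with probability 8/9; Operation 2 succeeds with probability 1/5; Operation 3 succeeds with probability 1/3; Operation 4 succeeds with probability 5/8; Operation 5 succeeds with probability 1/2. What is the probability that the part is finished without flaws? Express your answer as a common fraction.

The events are sequential, so multiply the conditional probabilities:
P = 8/9 × 1/5 × 1/3 × 5/8 × 1/2 = 40/2160 = 1/54.

1/54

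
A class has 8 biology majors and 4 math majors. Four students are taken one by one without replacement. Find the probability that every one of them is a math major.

P(every draw is a math major) = 4/12 × 3/11 × 2/10 × 1/9 = 24/11880 = 1/495.

1/495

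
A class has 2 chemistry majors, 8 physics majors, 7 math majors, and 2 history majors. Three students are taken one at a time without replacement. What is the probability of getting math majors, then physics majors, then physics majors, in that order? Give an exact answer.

Each draw changes the counts, so multiply the conditional probabilities along the sequence:
P = 7/19 × 8/18 × 7/17 = 392/5814 = 196/2907.

196/2907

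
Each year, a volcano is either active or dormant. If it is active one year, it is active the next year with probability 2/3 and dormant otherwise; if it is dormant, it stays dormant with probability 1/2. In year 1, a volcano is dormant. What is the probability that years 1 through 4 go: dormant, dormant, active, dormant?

Year 1 is given. For each transition, use the conditional probability from the current state:
P(dormant | dormant) = 1/2; P(active | dormant) = 1/2; P(dormant | active) = 1/3.
P = 1/2 × 1/2 × 1/3 = 1/12.

1/12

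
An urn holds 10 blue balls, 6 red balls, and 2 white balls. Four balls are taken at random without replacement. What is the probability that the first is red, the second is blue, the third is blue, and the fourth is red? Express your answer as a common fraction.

5/136

Each draw changes the counts, so multiply the conditional probabilities along the sequence:
P = 6/18 × 10/17 × 9/16 × 5/15 = 2700/73440 = 5/136.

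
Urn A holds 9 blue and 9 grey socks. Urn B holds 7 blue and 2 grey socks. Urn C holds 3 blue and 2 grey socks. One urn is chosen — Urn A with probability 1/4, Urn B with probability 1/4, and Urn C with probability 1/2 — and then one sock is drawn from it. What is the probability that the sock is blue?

223/360

From Urn A: P(blue) = 9/18.
From Urn B: P(blue) = 7/9.
From Urn C: P(blue) = 3/5.
Total probability = (1/4)(9/18) + (1/4)(7/9) + (1/2)(3/5) = 223/360.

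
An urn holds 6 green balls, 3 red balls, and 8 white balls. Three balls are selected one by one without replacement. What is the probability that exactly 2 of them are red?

21/340

One ordering (red drawn first) has probability 3/17 × 2/16 × 14/15 = 84/4080 = 7/340.
There are C(3,2) = 3 such orderings, each equally likely, so P = 3 × 7/340 = 21/340.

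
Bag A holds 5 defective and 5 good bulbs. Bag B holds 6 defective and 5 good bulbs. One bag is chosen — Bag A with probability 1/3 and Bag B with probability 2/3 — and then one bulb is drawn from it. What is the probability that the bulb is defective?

35/66

From Bag A: P(defective) = 5/10.
From Bag B: P(defective) = 6/11.
Total probability = (1/3)(5/10) + (2/3)(6/11) = 35/66.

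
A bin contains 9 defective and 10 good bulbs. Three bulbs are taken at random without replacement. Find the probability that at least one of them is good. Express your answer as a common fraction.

295/323

P(no good) = 9/19 × 8/18 × 7/17 = 504/5814 = 28/323.
P(at least one) = 1 − 28/323 = 295/323.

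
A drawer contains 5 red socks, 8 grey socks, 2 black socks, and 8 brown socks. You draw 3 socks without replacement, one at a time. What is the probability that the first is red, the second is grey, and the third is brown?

160/5313

Each draw changes the counts, so multiply the conditional probabilities along the sequence:
P = 5/23 × 8/22 × 8/21 = 320/10626 = 160/5313.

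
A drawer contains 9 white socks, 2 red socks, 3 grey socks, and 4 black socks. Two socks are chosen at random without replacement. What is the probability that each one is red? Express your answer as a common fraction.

P(all red) = 2/18 × 1/17 = 2/306 = 1/153.

1/153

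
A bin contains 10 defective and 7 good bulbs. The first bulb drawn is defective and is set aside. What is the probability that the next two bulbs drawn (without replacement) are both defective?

With the first bulb removed, 9 defective remain out of 16.
P = 9/16 × 8/15 = 72/240 = 3/10.

3/10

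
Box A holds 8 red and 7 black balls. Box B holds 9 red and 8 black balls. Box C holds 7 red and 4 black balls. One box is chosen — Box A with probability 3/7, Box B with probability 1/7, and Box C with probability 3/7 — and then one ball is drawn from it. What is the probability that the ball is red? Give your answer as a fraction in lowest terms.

3776/6545

From Box A: P(red) = 8/15.
From Box B: P(red) = 9/17.
From Box C: P(red) = 7/11.
Total probability = (3/7)(8/15) + (1/7)(9/17) + (3/7)(7/11) = 3776/6545.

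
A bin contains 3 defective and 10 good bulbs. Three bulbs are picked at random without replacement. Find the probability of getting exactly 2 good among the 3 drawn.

One ordering (good drawn first) has probability 10/13 × 9/12 × 3/11 = 270/1716 = 45/286.
There are C(3,2) = 3 such orderings, each equally likely, so P = 3 × 45/286 = 135/286.

135/286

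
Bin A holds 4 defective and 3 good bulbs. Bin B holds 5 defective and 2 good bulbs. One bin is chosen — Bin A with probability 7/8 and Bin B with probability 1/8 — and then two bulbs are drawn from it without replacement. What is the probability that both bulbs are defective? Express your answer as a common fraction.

13/42

From Bin A: P(both defective) = (4/7)(3/6) = 2/7.
From Bin B: P(both defective) = (5/7)(4/6) = 10/21.
Total probability = (7/8)(2/7) + (1/8)(10/21) = 13/42.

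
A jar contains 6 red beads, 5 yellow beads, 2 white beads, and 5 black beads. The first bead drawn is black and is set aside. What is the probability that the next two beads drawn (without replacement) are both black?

After the first draw, 4 of the remaining 17 beads are black.
P = 4/17 × 3/16 = 12/272 = 3/68.

3/68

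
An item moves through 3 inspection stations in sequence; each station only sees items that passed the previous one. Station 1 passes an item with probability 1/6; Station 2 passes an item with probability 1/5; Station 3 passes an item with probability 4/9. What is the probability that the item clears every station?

Each stage is reached only if all earlier stages succeed, so
P = 1/6 × 1/5 × 4/9 = 4/270 = 2/135.

2/135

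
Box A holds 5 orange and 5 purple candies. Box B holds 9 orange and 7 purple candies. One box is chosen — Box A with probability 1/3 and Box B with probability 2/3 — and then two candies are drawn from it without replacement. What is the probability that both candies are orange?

37/135

From Box A: P(both orange) = (5/10)(4/9) = 2/9.
From Box B: P(both orange) = (9/16)(8/15) = 3/10.
Total probability = (1/3)(2/9) + (2/3)(3/10) = 37/135.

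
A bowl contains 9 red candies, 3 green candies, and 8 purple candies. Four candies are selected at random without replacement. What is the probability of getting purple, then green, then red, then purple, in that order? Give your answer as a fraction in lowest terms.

Multiply the probability of each draw given the previous ones:
P = 8/20 × 3/19 × 9/18 × 7/17 = 1512/116280 = 21/1615.

21/1615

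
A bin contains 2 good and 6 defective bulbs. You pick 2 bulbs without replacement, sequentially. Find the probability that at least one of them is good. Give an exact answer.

13/28

P(no good) = 6/8 × 5/7 = 30/56 = 15/28.
P(at least one) = 1 − 15/28 = 13/28.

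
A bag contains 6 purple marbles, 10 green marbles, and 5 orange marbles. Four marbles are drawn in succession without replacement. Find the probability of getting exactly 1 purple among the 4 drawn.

26/57

One ordering (purple drawn first) has probability 6/21 × 15/20 × 14/19 × 13/18 = 16380/143640 = 13/114.
There are C(4,1) = 4 such orderings, each equally likely, so P = 4 × 13/114 = 26/57.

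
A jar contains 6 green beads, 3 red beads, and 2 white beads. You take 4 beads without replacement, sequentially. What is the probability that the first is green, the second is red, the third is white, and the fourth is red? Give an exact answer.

1/110

Each draw changes the counts, so multiply the conditional probabilities along the sequence:
P = 6/11 × 3/10 × 2/9 × 2/8 = 72/7920 = 1/110.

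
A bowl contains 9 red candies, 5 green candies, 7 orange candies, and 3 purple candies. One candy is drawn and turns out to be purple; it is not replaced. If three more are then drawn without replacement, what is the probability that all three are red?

After the first draw, 9 of the remaining 23 candies are red.
P = 9/23 × 8/22 × 7/21 = 504/10626 = 12/253.

12/253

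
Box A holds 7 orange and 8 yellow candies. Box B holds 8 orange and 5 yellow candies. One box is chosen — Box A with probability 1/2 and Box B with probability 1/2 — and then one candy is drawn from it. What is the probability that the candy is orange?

211/390

From Box A: P(orange) = 7/15.
From Box B: P(orange) = 8/13.
Total probability = (1/2)(7/15) + (1/2)(8/13) = 211/390.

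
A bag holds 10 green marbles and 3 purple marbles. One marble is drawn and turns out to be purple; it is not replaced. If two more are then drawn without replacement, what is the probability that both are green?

15/22

After the first draw, 10 of the remaining 12 marbles are green.
P = 10/12 × 9/11 = 90/132 = 15/22.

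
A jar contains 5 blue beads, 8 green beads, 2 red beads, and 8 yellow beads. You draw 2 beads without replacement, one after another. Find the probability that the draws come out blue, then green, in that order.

20/253

Multiply the probability of each draw given the previous ones:
P = 5/23 × 8/22 = 40/506 = 20/253.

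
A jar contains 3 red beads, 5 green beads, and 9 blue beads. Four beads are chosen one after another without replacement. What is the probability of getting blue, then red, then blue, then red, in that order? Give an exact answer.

9/1190

Chain rule:
P = 9/17 × 3/16 × 8/15 × 2/14 = 432/57120 = 9/1190.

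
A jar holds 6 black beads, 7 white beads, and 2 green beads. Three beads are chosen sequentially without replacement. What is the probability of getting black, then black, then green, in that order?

2/91

Multiply the probability of each draw given the previous ones:
P = 6/15 × 5/14 × 2/13 = 60/2730 = 2/91.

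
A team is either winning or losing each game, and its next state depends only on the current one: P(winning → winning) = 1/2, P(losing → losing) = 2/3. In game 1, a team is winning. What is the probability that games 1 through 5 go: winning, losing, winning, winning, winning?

Game 1 is given. For each transition, use the conditional probability from the current state:
P(losing | winning) = 1/2; P(winning | losing) = 1/3; P(winning | winning) = 1/2; P(winning | winning) = 1/2.
P = 1/2 × 1/3 × 1/2 × 1/2 = 1/24.

1/24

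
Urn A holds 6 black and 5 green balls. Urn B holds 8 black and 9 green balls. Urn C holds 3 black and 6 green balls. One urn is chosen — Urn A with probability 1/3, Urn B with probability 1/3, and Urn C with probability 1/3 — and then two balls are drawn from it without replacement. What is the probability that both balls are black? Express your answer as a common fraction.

1261/6732

From Urn A: P(both black) = (6/11)(5/10) = 3/11.
From Urn B: P(both black) = (8/17)(7/16) = 7/34.
From Urn C: P(both black) = (3/9)(2/8) = 1/12.
Total probability = (1/3)(3/11) + (1/3)(7/34) + (1/3)(1/12) = 1261/6732.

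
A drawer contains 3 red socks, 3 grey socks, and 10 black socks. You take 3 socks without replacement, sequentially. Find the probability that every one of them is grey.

P = 3/16 × 2/15 × 1/14 = 6/3360 = 1/560.

1/560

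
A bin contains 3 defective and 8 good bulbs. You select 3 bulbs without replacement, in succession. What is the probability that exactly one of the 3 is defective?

28/55

One ordering (defective drawn first) has probability 3/11 × 8/10 × 7/9 = 168/990 = 28/165.
There are C(3,1) = 3 such orderings, each equally likely, so P = 3 × 28/165 = 28/55.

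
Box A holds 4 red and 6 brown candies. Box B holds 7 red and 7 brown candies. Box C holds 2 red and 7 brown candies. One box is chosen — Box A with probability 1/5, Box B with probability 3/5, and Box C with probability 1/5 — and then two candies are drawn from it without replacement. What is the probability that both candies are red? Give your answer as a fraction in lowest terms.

1997/11700

From Box A: P(both red) = (4/10)(3/9) = 2/15.
From Box B: P(both red) = (7/14)(6/13) = 3/13.
From Box C: P(both red) = (2/9)(1/8) = 1/36.
Total probability = (1/5)(2/15) + (3/5)(3/13) + (1/5)(1/36) = 1997/11700.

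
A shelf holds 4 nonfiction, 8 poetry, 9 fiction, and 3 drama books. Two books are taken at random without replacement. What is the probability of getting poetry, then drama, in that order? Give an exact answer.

1/23

Chain rule:
P = 8/24 × 3/23 = 24/552 = 1/23.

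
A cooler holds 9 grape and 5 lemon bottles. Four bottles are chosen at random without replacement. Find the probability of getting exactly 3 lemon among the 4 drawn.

One ordering (lemon drawn first) has probability 5/14 × 4/13 × 3/12 × 9/11 = 540/24024 = 45/2002.
There are C(4,3) = 4 such orderings, each equally likely, so P = 4 × 45/2002 = 90/1001.

90/1001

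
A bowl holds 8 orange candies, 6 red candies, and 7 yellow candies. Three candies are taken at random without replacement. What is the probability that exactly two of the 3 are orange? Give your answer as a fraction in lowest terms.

26/95

One ordering (orange drawn first) has probability 8/21 × 7/20 × 13/19 = 728/7980 = 26/285.
There are C(3,2) = 3 such orderings, each equally likely, so P = 3 × 26/285 = 26/95.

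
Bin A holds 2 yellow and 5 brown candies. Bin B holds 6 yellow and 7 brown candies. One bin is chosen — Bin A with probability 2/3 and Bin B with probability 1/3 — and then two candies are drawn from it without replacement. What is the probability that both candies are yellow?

From Bin A: P(both yellow) = (2/7)(1/6) = 1/21.
From Bin B: P(both yellow) = (6/13)(5/12) = 5/26.
Total probability = (2/3)(1/21) + (1/3)(5/26) = 157/1638.

157/1638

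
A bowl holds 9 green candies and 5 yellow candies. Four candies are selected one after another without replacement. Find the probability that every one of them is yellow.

5/1001

P = 5/14 × 4/13 × 3/12 × 2/11 = 120/24024 = 5/1001.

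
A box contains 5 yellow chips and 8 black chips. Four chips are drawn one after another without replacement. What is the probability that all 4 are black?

14/143

P(all black) = 8/13 × 7/12 × 6/11 × 5/10 = 1680/17160 = 14/143.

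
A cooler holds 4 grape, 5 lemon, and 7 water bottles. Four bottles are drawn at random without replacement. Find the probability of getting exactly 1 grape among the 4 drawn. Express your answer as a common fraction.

44/91

One ordering (grape drawn first) has probability 4/16 × 12/15 × 11/14 × 10/13 = 5280/43680 = 11/91.
There are C(4,1) = 4 such orderings, each equally likely, so P = 4 × 11/91 = 44/91.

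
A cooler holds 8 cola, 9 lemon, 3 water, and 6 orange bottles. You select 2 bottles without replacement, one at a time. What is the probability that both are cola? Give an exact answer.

28/325

P = 8/26 × 7/25 = 56/650 = 28/325.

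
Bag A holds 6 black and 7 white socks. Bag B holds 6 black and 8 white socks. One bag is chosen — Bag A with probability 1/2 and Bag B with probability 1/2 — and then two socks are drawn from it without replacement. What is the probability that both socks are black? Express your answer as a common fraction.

From Bag A: P(both black) = (6/13)(5/12) = 5/26.
From Bag B: P(both black) = (6/14)(5/13) = 15/91.
Total probability = (1/2)(5/26) + (1/2)(15/91) = 5/28.

5/28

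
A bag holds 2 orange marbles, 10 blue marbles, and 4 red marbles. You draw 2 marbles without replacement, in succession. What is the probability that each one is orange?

P(every draw is orange) = 2/16 × 1/15 = 2/240 = 1/120.

1/120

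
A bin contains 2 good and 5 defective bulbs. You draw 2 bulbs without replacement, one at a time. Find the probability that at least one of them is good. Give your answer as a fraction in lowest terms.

P(no good) = 5/7 × 4/6 = 20/42 = 10/21.
P(at least one) = 1 − 10/21 = 11/21.

11/21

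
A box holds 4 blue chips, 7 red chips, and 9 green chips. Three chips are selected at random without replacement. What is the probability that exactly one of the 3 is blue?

8/19

One ordering (blue drawn first) has probability 4/20 × 16/19 × 15/18 = 960/6840 = 8/57.
There are C(3,1) = 3 such orderings, each equally likely, so P = 3 × 8/57 = 8/19.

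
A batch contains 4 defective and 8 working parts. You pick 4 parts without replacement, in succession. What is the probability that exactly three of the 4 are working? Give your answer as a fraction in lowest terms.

One ordering (working drawn first) has probability 8/12 × 7/11 × 6/10 × 4/9 = 1344/11880 = 56/495.
There are C(4,3) = 4 such orderings, each equally likely, so P = 4 × 56/495 = 224/495.

224/495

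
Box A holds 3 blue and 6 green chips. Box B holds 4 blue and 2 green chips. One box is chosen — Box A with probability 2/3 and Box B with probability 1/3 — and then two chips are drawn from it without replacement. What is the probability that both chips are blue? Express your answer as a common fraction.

From Box A: P(both blue) = (3/9)(2/8) = 1/12.
From Box B: P(both blue) = (4/6)(3/5) = 2/5.
Total probability = (2/3)(1/12) + (1/3)(2/5) = 17/90.

17/90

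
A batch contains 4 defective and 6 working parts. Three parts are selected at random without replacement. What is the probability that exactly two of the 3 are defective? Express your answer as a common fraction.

One ordering (defective drawn first) has probability 4/10 × 3/9 × 6/8 = 72/720 = 1/10.
There are C(3,2) = 3 such orderings, each equally likely, so P = 3 × 1/10 = 3/10.

3/10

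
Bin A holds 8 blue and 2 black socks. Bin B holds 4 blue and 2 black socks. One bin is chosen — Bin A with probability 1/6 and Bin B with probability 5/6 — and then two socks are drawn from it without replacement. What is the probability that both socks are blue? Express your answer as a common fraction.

From Bin A: P(both blue) = (8/10)(7/9) = 28/45.
From Bin B: P(both blue) = (4/6)(3/5) = 2/5.
Total probability = (1/6)(28/45) + (5/6)(2/5) = 59/135.

59/135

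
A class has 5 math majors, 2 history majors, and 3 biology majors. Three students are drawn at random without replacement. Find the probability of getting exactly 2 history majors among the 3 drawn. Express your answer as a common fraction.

One ordering (history majors drawn first) has probability 2/10 × 1/9 × 8/8 = 16/720 = 1/45.
There are C(3,2) = 3 such orderings, each equally likely, so P = 3 × 1/45 = 1/15.

1/15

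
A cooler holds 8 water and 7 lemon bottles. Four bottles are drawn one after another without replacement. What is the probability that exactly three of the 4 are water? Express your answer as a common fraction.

One ordering (water drawn first) has probability 8/15 × 7/14 × 6/13 × 7/12 = 2352/32760 = 14/195.
There are C(4,3) = 4 such orderings, each equally likely, so P = 4 × 14/195 = 56/195.

56/195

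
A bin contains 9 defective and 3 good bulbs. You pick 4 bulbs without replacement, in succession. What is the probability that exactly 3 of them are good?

1/55

One ordering (good drawn first) has probability 3/12 × 2/11 × 1/10 × 9/9 = 54/11880 = 1/220.
There are C(4,3) = 4 such orderings, each equally likely, so P = 4 × 1/220 = 1/55.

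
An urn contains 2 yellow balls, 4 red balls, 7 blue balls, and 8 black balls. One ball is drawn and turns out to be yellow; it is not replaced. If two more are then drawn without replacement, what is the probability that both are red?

3/95

With the first ball removed, 4 red remain out of 20.
P = 4/20 × 3/19 = 12/380 = 3/95.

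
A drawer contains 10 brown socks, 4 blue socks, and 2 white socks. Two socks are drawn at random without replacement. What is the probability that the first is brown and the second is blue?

1/6

Each draw changes the counts, so multiply the conditional probabilities along the sequence:
P = 10/16 × 4/15 = 40/240 = 1/6.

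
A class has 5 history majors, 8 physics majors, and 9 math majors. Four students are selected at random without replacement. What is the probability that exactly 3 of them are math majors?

156/1045

One ordering (math majors drawn first) has probability 9/22 × 8/21 × 7/20 × 13/19 = 6552/175560 = 39/1045.
There are C(4,3) = 4 such orderings, each equally likely, so P = 4 × 39/1045 = 156/1045.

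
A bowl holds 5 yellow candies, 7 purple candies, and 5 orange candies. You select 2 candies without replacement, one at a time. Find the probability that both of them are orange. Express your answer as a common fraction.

5/68

P = 5/17 × 4/16 = 20/272 = 5/68.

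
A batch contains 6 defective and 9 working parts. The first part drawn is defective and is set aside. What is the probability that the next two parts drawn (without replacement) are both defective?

10/91

After the first draw, 5 of the remaining 14 parts are defective.
P = 5/14 × 4/13 = 20/182 = 10/91.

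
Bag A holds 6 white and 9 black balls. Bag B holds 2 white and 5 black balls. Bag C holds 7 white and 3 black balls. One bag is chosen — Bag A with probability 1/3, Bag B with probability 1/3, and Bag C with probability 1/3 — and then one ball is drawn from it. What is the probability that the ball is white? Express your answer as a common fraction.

From Bag A: P(white) = 6/15.
From Bag B: P(white) = 2/7.
From Bag C: P(white) = 7/10.
Total probability = (1/3)(6/15) + (1/3)(2/7) + (1/3)(7/10) = 97/210.

97/210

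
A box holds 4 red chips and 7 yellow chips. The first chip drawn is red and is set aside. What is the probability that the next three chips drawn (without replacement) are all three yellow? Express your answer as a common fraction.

With the first chip removed, 7 yellow remain out of 10.
P = 7/10 × 6/9 × 5/8 = 210/720 = 7/24.

7/24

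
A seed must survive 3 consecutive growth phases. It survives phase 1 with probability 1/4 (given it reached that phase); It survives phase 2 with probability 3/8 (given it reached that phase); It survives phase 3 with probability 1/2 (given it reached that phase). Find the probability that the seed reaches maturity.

3/64

The events are sequential, so multiply the conditional probabilities:
P = 1/4 × 3/8 × 1/2 = 3/64.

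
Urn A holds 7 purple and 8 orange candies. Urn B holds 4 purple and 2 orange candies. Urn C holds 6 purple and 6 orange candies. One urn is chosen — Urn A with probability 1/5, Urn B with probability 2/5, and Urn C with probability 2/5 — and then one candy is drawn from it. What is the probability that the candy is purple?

14/25

From Urn A: P(purple) = 7/15.
From Urn B: P(purple) = 4/6.
From Urn C: P(purple) = 6/12.
Total probability = (1/5)(7/15) + (2/5)(4/6) + (2/5)(6/12) = 14/25.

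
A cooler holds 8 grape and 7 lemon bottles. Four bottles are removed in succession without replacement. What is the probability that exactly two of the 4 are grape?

28/65

One ordering (grape drawn first) has probability 8/15 × 7/14 × 7/13 × 6/12 = 2352/32760 = 14/195.
There are C(4,2) = 6 such orderings, each equally likely, so P = 6 × 14/195 = 28/65.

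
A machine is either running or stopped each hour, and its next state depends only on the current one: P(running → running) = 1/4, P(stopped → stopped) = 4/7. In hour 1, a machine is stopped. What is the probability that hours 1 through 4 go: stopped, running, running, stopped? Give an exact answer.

9/112

Hour 1 is given. For each transition, use the conditional probability from the current state:
P(running | stopped) = 3/7; P(running | running) = 1/4; P(stopped | running) = 3/4.
P = 3/7 × 1/4 × 3/4 = 9/112.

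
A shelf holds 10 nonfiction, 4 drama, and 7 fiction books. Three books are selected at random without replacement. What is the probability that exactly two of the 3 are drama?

51/665

One ordering (drama drawn first) has probability 4/21 × 3/20 × 17/19 = 204/7980 = 17/665.
There are C(3,2) = 3 such orderings, each equally likely, so P = 3 × 17/665 = 51/665.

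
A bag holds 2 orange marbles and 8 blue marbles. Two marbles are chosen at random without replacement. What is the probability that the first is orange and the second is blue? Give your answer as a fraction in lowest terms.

8/45

Multiply the probability of each draw given the previous ones:
P = 2/10 × 8/9 = 16/90 = 8/45.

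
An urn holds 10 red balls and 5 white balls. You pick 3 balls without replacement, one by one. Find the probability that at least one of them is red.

P(no red) = 5/15 × 4/14 × 3/13 = 60/2730 = 2/91.
P(at least one) = 1 − 2/91 = 89/91.

89/91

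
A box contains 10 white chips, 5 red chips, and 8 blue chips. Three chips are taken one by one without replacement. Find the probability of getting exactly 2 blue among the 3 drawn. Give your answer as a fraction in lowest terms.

One ordering (blue drawn first) has probability 8/23 × 7/22 × 15/21 = 840/10626 = 20/253.
There are C(3,2) = 3 such orderings, each equally likely, so P = 3 × 20/253 = 60/253.

60/253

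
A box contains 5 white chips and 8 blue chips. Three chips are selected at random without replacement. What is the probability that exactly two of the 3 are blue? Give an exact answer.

One ordering (blue drawn first) has probability 8/13 × 7/12 × 5/11 = 280/1716 = 70/429.
There are C(3,2) = 3 such orderings, each equally likely, so P = 3 × 70/429 = 70/143.

70/143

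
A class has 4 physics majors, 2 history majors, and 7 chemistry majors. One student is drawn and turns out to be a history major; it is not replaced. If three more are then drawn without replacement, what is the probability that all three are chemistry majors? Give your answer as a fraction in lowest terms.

With the first student removed, 7 chemistry majors remain out of 12.
P = 7/12 × 6/11 × 5/10 = 210/1320 = 7/44.

7/44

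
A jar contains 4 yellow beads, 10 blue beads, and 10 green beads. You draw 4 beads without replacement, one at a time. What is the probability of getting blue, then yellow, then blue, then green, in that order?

25/1771

Chain rule:
P = 10/24 × 4/23 × 9/22 × 10/21 = 3600/255024 = 25/1771.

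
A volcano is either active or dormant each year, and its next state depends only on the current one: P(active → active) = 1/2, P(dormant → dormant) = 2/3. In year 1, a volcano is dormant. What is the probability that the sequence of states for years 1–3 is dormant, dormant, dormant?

Year 1 is given. For each transition, use the conditional probability from the current state:
P(dormant | dormant) = 2/3; P(dormant | dormant) = 2/3.
P = 2/3 × 2/3 = 4/9.

4/9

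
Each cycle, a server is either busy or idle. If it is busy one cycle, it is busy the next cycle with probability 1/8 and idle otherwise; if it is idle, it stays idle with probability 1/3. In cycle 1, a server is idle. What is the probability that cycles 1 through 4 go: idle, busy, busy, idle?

7/96

Cycle 1 is given. For each transition, use the conditional probability from the current state:
P(busy | idle) = 2/3; P(busy | busy) = 1/8; P(idle | busy) = 7/8.
P = 2/3 × 1/8 × 7/8 = 14/192 = 7/96.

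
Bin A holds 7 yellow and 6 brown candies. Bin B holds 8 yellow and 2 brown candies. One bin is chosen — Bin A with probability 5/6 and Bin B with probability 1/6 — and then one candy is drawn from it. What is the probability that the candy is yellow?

227/390

From Bin A: P(yellow) = 7/13.
From Bin B: P(yellow) = 8/10.
Total probability = (5/6)(7/13) + (1/6)(8/10) = 227/390.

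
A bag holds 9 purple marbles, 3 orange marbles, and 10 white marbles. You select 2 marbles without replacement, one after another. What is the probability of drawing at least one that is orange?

P(no orange) = 19/22 × 18/21 = 342/462 = 57/77.
P(at least one) = 1 − 57/77 = 20/77.

20/77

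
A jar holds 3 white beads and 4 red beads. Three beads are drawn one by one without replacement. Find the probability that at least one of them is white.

P(no white) = 4/7 × 3/6 × 2/5 = 24/210 = 4/35.
P(at least one) = 1 − 4/35 = 31/35.

31/35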